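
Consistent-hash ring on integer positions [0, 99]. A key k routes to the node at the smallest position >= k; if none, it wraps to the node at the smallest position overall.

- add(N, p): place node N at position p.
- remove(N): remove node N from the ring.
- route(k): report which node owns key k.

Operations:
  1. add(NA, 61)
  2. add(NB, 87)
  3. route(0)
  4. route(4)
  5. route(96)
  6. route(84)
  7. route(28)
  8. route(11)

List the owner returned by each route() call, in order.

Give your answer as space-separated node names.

Op 1: add NA@61 -> ring=[61:NA]
Op 2: add NB@87 -> ring=[61:NA,87:NB]
Op 3: route key 0: smallest pos >= 0 is 61 -> NA
Op 4: route key 4: smallest pos >= 4 is 61 -> NA
Op 5: route key 96: none >= 96, wrap to smallest pos 61 -> NA
Op 6: route key 84: smallest pos >= 84 is 87 -> NB
Op 7: route key 28: smallest pos >= 28 is 61 -> NA
Op 8: route key 11: smallest pos >= 11 is 61 -> NA

Answer: NA NA NA NB NA NA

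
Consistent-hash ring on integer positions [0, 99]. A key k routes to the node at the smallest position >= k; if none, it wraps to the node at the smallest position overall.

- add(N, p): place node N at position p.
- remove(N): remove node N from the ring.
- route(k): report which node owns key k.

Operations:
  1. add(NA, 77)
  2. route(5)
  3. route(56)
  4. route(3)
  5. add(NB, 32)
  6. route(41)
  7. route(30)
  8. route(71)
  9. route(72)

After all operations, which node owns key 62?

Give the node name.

Answer: NA

Derivation:
Op 1: add NA@77 -> ring=[77:NA]
Op 2: route key 5: smallest pos >= 5 is 77 -> NA
Op 3: route key 56: smallest pos >= 56 is 77 -> NA
Op 4: route key 3: smallest pos >= 3 is 77 -> NA
Op 5: add NB@32 -> ring=[32:NB,77:NA]
Op 6: route key 41: smallest pos >= 41 is 77 -> NA
Op 7: route key 30: smallest pos >= 30 is 32 -> NB
Op 8: route key 71: smallest pos >= 71 is 77 -> NA
Op 9: route key 72: smallest pos >= 72 is 77 -> NA
Final route key 62: smallest pos >= 62 is 77 -> NA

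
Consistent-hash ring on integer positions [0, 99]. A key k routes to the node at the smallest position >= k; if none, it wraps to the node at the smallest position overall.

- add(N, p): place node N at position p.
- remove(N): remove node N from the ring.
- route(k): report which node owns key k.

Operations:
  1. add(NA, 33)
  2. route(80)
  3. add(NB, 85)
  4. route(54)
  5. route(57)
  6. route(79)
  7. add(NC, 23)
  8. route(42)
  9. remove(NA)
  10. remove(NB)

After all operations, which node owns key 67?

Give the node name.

Op 1: add NA@33 -> ring=[33:NA]
Op 2: route key 80: none >= 80, wrap to smallest pos 33 -> NA
Op 3: add NB@85 -> ring=[33:NA,85:NB]
Op 4: route key 54: smallest pos >= 54 is 85 -> NB
Op 5: route key 57: smallest pos >= 57 is 85 -> NB
Op 6: route key 79: smallest pos >= 79 is 85 -> NB
Op 7: add NC@23 -> ring=[23:NC,33:NA,85:NB]
Op 8: route key 42: smallest pos >= 42 is 85 -> NB
Op 9: remove NA -> ring=[23:NC,85:NB]
Op 10: remove NB -> ring=[23:NC]
Final route key 67: none >= 67, wrap to smallest pos 23 -> NC

Answer: NC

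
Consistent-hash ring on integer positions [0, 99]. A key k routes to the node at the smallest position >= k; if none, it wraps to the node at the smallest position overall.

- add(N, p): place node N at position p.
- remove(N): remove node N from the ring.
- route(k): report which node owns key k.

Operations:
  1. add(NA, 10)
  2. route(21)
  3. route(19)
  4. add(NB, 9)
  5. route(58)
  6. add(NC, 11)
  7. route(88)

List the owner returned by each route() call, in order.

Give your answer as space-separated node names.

Answer: NA NA NB NB

Derivation:
Op 1: add NA@10 -> ring=[10:NA]
Op 2: route key 21: none >= 21, wrap to smallest pos 10 -> NA
Op 3: route key 19: none >= 19, wrap to smallest pos 10 -> NA
Op 4: add NB@9 -> ring=[9:NB,10:NA]
Op 5: route key 58: none >= 58, wrap to smallest pos 9 -> NB
Op 6: add NC@11 -> ring=[9:NB,10:NA,11:NC]
Op 7: route key 88: none >= 88, wrap to smallest pos 9 -> NB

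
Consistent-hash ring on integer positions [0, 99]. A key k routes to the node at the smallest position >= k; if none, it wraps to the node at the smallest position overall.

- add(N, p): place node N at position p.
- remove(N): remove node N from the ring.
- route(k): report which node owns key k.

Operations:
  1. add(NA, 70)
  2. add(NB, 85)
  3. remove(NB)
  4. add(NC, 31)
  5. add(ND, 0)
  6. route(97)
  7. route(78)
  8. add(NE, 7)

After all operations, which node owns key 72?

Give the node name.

Answer: ND

Derivation:
Op 1: add NA@70 -> ring=[70:NA]
Op 2: add NB@85 -> ring=[70:NA,85:NB]
Op 3: remove NB -> ring=[70:NA]
Op 4: add NC@31 -> ring=[31:NC,70:NA]
Op 5: add ND@0 -> ring=[0:ND,31:NC,70:NA]
Op 6: route key 97: none >= 97, wrap to smallest pos 0 -> ND
Op 7: route key 78: none >= 78, wrap to smallest pos 0 -> ND
Op 8: add NE@7 -> ring=[0:ND,7:NE,31:NC,70:NA]
Final route key 72: none >= 72, wrap to smallest pos 0 -> ND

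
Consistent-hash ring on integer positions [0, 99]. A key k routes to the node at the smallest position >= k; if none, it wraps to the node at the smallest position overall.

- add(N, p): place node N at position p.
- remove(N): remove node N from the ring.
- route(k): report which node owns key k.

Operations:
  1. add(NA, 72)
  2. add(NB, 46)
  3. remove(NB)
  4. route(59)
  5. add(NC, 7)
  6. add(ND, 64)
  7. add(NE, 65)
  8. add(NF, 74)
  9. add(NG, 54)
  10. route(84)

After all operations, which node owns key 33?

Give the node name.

Answer: NG

Derivation:
Op 1: add NA@72 -> ring=[72:NA]
Op 2: add NB@46 -> ring=[46:NB,72:NA]
Op 3: remove NB -> ring=[72:NA]
Op 4: route key 59: smallest pos >= 59 is 72 -> NA
Op 5: add NC@7 -> ring=[7:NC,72:NA]
Op 6: add ND@64 -> ring=[7:NC,64:ND,72:NA]
Op 7: add NE@65 -> ring=[7:NC,64:ND,65:NE,72:NA]
Op 8: add NF@74 -> ring=[7:NC,64:ND,65:NE,72:NA,74:NF]
Op 9: add NG@54 -> ring=[7:NC,54:NG,64:ND,65:NE,72:NA,74:NF]
Op 10: route key 84: none >= 84, wrap to smallest pos 7 -> NC
Final route key 33: smallest pos >= 33 is 54 -> NG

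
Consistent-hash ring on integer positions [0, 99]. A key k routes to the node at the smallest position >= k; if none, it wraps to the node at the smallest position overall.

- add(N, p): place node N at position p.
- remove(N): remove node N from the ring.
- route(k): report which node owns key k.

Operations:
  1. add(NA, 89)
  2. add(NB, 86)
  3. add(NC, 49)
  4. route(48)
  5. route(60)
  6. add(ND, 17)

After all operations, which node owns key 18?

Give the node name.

Answer: NC

Derivation:
Op 1: add NA@89 -> ring=[89:NA]
Op 2: add NB@86 -> ring=[86:NB,89:NA]
Op 3: add NC@49 -> ring=[49:NC,86:NB,89:NA]
Op 4: route key 48: smallest pos >= 48 is 49 -> NC
Op 5: route key 60: smallest pos >= 60 is 86 -> NB
Op 6: add ND@17 -> ring=[17:ND,49:NC,86:NB,89:NA]
Final route key 18: smallest pos >= 18 is 49 -> NC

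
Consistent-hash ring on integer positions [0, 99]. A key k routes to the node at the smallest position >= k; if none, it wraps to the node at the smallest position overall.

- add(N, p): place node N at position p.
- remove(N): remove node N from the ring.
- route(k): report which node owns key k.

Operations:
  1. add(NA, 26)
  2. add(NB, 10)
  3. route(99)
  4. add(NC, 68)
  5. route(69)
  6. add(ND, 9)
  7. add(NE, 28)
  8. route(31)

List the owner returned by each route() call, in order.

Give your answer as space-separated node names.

Answer: NB NB NC

Derivation:
Op 1: add NA@26 -> ring=[26:NA]
Op 2: add NB@10 -> ring=[10:NB,26:NA]
Op 3: route key 99: none >= 99, wrap to smallest pos 10 -> NB
Op 4: add NC@68 -> ring=[10:NB,26:NA,68:NC]
Op 5: route key 69: none >= 69, wrap to smallest pos 10 -> NB
Op 6: add ND@9 -> ring=[9:ND,10:NB,26:NA,68:NC]
Op 7: add NE@28 -> ring=[9:ND,10:NB,26:NA,28:NE,68:NC]
Op 8: route key 31: smallest pos >= 31 is 68 -> NC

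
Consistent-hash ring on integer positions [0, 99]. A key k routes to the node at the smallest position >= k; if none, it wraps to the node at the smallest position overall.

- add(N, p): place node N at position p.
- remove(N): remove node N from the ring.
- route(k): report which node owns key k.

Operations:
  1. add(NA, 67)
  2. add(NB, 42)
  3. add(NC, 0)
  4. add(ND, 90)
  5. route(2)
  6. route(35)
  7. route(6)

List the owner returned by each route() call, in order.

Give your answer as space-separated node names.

Op 1: add NA@67 -> ring=[67:NA]
Op 2: add NB@42 -> ring=[42:NB,67:NA]
Op 3: add NC@0 -> ring=[0:NC,42:NB,67:NA]
Op 4: add ND@90 -> ring=[0:NC,42:NB,67:NA,90:ND]
Op 5: route key 2: smallest pos >= 2 is 42 -> NB
Op 6: route key 35: smallest pos >= 35 is 42 -> NB
Op 7: route key 6: smallest pos >= 6 is 42 -> NB

Answer: NB NB NB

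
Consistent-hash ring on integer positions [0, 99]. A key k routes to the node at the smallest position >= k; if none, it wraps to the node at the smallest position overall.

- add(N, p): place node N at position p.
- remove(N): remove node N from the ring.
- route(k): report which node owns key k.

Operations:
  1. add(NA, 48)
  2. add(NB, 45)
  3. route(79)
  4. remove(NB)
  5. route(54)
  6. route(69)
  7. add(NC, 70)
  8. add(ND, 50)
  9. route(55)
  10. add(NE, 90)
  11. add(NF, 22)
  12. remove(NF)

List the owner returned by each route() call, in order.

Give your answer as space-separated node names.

Answer: NB NA NA NC

Derivation:
Op 1: add NA@48 -> ring=[48:NA]
Op 2: add NB@45 -> ring=[45:NB,48:NA]
Op 3: route key 79: none >= 79, wrap to smallest pos 45 -> NB
Op 4: remove NB -> ring=[48:NA]
Op 5: route key 54: none >= 54, wrap to smallest pos 48 -> NA
Op 6: route key 69: none >= 69, wrap to smallest pos 48 -> NA
Op 7: add NC@70 -> ring=[48:NA,70:NC]
Op 8: add ND@50 -> ring=[48:NA,50:ND,70:NC]
Op 9: route key 55: smallest pos >= 55 is 70 -> NC
Op 10: add NE@90 -> ring=[48:NA,50:ND,70:NC,90:NE]
Op 11: add NF@22 -> ring=[22:NF,48:NA,50:ND,70:NC,90:NE]
Op 12: remove NF -> ring=[48:NA,50:ND,70:NC,90:NE]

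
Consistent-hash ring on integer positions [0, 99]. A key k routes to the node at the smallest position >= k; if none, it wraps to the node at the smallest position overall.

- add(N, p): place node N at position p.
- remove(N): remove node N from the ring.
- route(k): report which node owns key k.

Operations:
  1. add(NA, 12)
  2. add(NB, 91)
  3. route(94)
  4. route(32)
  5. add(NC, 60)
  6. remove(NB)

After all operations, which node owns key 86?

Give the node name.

Op 1: add NA@12 -> ring=[12:NA]
Op 2: add NB@91 -> ring=[12:NA,91:NB]
Op 3: route key 94: none >= 94, wrap to smallest pos 12 -> NA
Op 4: route key 32: smallest pos >= 32 is 91 -> NB
Op 5: add NC@60 -> ring=[12:NA,60:NC,91:NB]
Op 6: remove NB -> ring=[12:NA,60:NC]
Final route key 86: none >= 86, wrap to smallest pos 12 -> NA

Answer: NA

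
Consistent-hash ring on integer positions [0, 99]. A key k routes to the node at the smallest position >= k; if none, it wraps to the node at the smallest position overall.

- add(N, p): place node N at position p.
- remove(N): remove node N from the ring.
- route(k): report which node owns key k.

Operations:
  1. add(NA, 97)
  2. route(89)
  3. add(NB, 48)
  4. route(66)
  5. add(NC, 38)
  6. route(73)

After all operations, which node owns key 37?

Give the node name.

Op 1: add NA@97 -> ring=[97:NA]
Op 2: route key 89: smallest pos >= 89 is 97 -> NA
Op 3: add NB@48 -> ring=[48:NB,97:NA]
Op 4: route key 66: smallest pos >= 66 is 97 -> NA
Op 5: add NC@38 -> ring=[38:NC,48:NB,97:NA]
Op 6: route key 73: smallest pos >= 73 is 97 -> NA
Final route key 37: smallest pos >= 37 is 38 -> NC

Answer: NC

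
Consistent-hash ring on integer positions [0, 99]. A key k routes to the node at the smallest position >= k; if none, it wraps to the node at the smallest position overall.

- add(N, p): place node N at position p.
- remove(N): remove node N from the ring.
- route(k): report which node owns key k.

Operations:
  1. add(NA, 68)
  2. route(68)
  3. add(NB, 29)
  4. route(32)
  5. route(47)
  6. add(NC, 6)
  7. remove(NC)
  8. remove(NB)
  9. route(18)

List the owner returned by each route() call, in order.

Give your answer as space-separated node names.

Answer: NA NA NA NA

Derivation:
Op 1: add NA@68 -> ring=[68:NA]
Op 2: route key 68: smallest pos >= 68 is 68 -> NA
Op 3: add NB@29 -> ring=[29:NB,68:NA]
Op 4: route key 32: smallest pos >= 32 is 68 -> NA
Op 5: route key 47: smallest pos >= 47 is 68 -> NA
Op 6: add NC@6 -> ring=[6:NC,29:NB,68:NA]
Op 7: remove NC -> ring=[29:NB,68:NA]
Op 8: remove NB -> ring=[68:NA]
Op 9: route key 18: smallest pos >= 18 is 68 -> NA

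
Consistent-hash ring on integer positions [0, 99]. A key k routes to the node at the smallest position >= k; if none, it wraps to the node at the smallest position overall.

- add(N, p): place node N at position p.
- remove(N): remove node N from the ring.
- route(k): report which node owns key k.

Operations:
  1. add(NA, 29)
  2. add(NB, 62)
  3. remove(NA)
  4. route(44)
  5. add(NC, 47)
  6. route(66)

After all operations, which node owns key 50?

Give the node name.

Op 1: add NA@29 -> ring=[29:NA]
Op 2: add NB@62 -> ring=[29:NA,62:NB]
Op 3: remove NA -> ring=[62:NB]
Op 4: route key 44: smallest pos >= 44 is 62 -> NB
Op 5: add NC@47 -> ring=[47:NC,62:NB]
Op 6: route key 66: none >= 66, wrap to smallest pos 47 -> NC
Final route key 50: smallest pos >= 50 is 62 -> NB

Answer: NB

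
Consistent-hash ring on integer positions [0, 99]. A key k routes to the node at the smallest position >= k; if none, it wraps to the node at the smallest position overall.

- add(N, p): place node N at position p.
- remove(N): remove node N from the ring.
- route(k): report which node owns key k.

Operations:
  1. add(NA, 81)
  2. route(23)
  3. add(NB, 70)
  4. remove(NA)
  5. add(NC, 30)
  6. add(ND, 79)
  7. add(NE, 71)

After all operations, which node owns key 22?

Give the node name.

Answer: NC

Derivation:
Op 1: add NA@81 -> ring=[81:NA]
Op 2: route key 23: smallest pos >= 23 is 81 -> NA
Op 3: add NB@70 -> ring=[70:NB,81:NA]
Op 4: remove NA -> ring=[70:NB]
Op 5: add NC@30 -> ring=[30:NC,70:NB]
Op 6: add ND@79 -> ring=[30:NC,70:NB,79:ND]
Op 7: add NE@71 -> ring=[30:NC,70:NB,71:NE,79:ND]
Final route key 22: smallest pos >= 22 is 30 -> NC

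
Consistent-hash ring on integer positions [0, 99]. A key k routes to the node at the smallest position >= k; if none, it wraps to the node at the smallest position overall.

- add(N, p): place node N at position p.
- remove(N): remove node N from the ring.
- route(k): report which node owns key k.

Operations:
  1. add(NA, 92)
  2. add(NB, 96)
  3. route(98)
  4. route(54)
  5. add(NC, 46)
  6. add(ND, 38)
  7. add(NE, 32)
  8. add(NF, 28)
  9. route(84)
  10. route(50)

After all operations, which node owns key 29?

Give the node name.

Op 1: add NA@92 -> ring=[92:NA]
Op 2: add NB@96 -> ring=[92:NA,96:NB]
Op 3: route key 98: none >= 98, wrap to smallest pos 92 -> NA
Op 4: route key 54: smallest pos >= 54 is 92 -> NA
Op 5: add NC@46 -> ring=[46:NC,92:NA,96:NB]
Op 6: add ND@38 -> ring=[38:ND,46:NC,92:NA,96:NB]
Op 7: add NE@32 -> ring=[32:NE,38:ND,46:NC,92:NA,96:NB]
Op 8: add NF@28 -> ring=[28:NF,32:NE,38:ND,46:NC,92:NA,96:NB]
Op 9: route key 84: smallest pos >= 84 is 92 -> NA
Op 10: route key 50: smallest pos >= 50 is 92 -> NA
Final route key 29: smallest pos >= 29 is 32 -> NE

Answer: NE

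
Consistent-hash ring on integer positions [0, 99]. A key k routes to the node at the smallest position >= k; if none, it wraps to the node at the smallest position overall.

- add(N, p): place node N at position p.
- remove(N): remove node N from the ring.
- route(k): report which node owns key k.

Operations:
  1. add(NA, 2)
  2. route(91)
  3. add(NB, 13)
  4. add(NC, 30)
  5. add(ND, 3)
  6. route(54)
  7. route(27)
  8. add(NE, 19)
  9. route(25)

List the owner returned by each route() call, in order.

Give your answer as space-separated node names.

Answer: NA NA NC NC

Derivation:
Op 1: add NA@2 -> ring=[2:NA]
Op 2: route key 91: none >= 91, wrap to smallest pos 2 -> NA
Op 3: add NB@13 -> ring=[2:NA,13:NB]
Op 4: add NC@30 -> ring=[2:NA,13:NB,30:NC]
Op 5: add ND@3 -> ring=[2:NA,3:ND,13:NB,30:NC]
Op 6: route key 54: none >= 54, wrap to smallest pos 2 -> NA
Op 7: route key 27: smallest pos >= 27 is 30 -> NC
Op 8: add NE@19 -> ring=[2:NA,3:ND,13:NB,19:NE,30:NC]
Op 9: route key 25: smallest pos >= 25 is 30 -> NC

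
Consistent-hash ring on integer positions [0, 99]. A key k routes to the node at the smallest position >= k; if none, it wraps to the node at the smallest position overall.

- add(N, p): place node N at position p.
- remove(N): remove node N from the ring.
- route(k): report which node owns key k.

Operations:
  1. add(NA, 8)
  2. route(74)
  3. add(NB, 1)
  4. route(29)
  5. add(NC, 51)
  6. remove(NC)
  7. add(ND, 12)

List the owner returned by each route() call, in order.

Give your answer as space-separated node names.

Op 1: add NA@8 -> ring=[8:NA]
Op 2: route key 74: none >= 74, wrap to smallest pos 8 -> NA
Op 3: add NB@1 -> ring=[1:NB,8:NA]
Op 4: route key 29: none >= 29, wrap to smallest pos 1 -> NB
Op 5: add NC@51 -> ring=[1:NB,8:NA,51:NC]
Op 6: remove NC -> ring=[1:NB,8:NA]
Op 7: add ND@12 -> ring=[1:NB,8:NA,12:ND]

Answer: NA NB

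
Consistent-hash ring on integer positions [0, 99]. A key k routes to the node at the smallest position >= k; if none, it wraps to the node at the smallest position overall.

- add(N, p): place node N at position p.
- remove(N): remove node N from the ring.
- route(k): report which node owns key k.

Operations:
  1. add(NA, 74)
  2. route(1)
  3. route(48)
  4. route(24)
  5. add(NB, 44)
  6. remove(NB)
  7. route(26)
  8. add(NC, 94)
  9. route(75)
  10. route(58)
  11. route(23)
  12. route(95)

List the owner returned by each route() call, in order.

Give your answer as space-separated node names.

Answer: NA NA NA NA NC NA NA NA

Derivation:
Op 1: add NA@74 -> ring=[74:NA]
Op 2: route key 1: smallest pos >= 1 is 74 -> NA
Op 3: route key 48: smallest pos >= 48 is 74 -> NA
Op 4: route key 24: smallest pos >= 24 is 74 -> NA
Op 5: add NB@44 -> ring=[44:NB,74:NA]
Op 6: remove NB -> ring=[74:NA]
Op 7: route key 26: smallest pos >= 26 is 74 -> NA
Op 8: add NC@94 -> ring=[74:NA,94:NC]
Op 9: route key 75: smallest pos >= 75 is 94 -> NC
Op 10: route key 58: smallest pos >= 58 is 74 -> NA
Op 11: route key 23: smallest pos >= 23 is 74 -> NA
Op 12: route key 95: none >= 95, wrap to smallest pos 74 -> NA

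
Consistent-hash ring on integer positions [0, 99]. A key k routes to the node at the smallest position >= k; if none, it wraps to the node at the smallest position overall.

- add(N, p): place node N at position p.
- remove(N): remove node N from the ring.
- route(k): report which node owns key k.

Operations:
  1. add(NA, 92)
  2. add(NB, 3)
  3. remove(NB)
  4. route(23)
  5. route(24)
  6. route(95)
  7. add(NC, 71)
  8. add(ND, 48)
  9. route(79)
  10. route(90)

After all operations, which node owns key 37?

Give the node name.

Op 1: add NA@92 -> ring=[92:NA]
Op 2: add NB@3 -> ring=[3:NB,92:NA]
Op 3: remove NB -> ring=[92:NA]
Op 4: route key 23: smallest pos >= 23 is 92 -> NA
Op 5: route key 24: smallest pos >= 24 is 92 -> NA
Op 6: route key 95: none >= 95, wrap to smallest pos 92 -> NA
Op 7: add NC@71 -> ring=[71:NC,92:NA]
Op 8: add ND@48 -> ring=[48:ND,71:NC,92:NA]
Op 9: route key 79: smallest pos >= 79 is 92 -> NA
Op 10: route key 90: smallest pos >= 90 is 92 -> NA
Final route key 37: smallest pos >= 37 is 48 -> ND

Answer: ND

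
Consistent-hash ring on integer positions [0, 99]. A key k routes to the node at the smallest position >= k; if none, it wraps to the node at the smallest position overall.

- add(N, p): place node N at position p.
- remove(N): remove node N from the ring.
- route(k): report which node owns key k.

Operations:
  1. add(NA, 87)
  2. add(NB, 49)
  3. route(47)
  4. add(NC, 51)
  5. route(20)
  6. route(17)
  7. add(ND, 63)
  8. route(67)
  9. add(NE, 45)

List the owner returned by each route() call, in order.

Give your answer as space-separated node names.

Op 1: add NA@87 -> ring=[87:NA]
Op 2: add NB@49 -> ring=[49:NB,87:NA]
Op 3: route key 47: smallest pos >= 47 is 49 -> NB
Op 4: add NC@51 -> ring=[49:NB,51:NC,87:NA]
Op 5: route key 20: smallest pos >= 20 is 49 -> NB
Op 6: route key 17: smallest pos >= 17 is 49 -> NB
Op 7: add ND@63 -> ring=[49:NB,51:NC,63:ND,87:NA]
Op 8: route key 67: smallest pos >= 67 is 87 -> NA
Op 9: add NE@45 -> ring=[45:NE,49:NB,51:NC,63:ND,87:NA]

Answer: NB NB NB NA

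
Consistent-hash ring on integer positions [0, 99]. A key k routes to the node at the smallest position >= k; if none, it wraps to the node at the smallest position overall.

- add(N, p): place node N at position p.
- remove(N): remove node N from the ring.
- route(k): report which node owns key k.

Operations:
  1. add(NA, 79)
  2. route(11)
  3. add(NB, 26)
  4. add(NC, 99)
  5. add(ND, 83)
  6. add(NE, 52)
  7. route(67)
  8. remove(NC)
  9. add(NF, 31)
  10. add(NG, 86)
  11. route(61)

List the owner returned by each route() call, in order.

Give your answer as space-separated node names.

Op 1: add NA@79 -> ring=[79:NA]
Op 2: route key 11: smallest pos >= 11 is 79 -> NA
Op 3: add NB@26 -> ring=[26:NB,79:NA]
Op 4: add NC@99 -> ring=[26:NB,79:NA,99:NC]
Op 5: add ND@83 -> ring=[26:NB,79:NA,83:ND,99:NC]
Op 6: add NE@52 -> ring=[26:NB,52:NE,79:NA,83:ND,99:NC]
Op 7: route key 67: smallest pos >= 67 is 79 -> NA
Op 8: remove NC -> ring=[26:NB,52:NE,79:NA,83:ND]
Op 9: add NF@31 -> ring=[26:NB,31:NF,52:NE,79:NA,83:ND]
Op 10: add NG@86 -> ring=[26:NB,31:NF,52:NE,79:NA,83:ND,86:NG]
Op 11: route key 61: smallest pos >= 61 is 79 -> NA

Answer: NA NA NA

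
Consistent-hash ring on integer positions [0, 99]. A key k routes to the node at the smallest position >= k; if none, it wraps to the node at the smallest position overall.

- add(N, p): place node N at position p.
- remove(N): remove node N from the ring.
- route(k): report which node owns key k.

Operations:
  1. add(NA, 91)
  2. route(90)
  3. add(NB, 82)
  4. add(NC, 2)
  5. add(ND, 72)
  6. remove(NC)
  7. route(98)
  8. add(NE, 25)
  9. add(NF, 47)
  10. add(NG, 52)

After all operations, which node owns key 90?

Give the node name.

Op 1: add NA@91 -> ring=[91:NA]
Op 2: route key 90: smallest pos >= 90 is 91 -> NA
Op 3: add NB@82 -> ring=[82:NB,91:NA]
Op 4: add NC@2 -> ring=[2:NC,82:NB,91:NA]
Op 5: add ND@72 -> ring=[2:NC,72:ND,82:NB,91:NA]
Op 6: remove NC -> ring=[72:ND,82:NB,91:NA]
Op 7: route key 98: none >= 98, wrap to smallest pos 72 -> ND
Op 8: add NE@25 -> ring=[25:NE,72:ND,82:NB,91:NA]
Op 9: add NF@47 -> ring=[25:NE,47:NF,72:ND,82:NB,91:NA]
Op 10: add NG@52 -> ring=[25:NE,47:NF,52:NG,72:ND,82:NB,91:NA]
Final route key 90: smallest pos >= 90 is 91 -> NA

Answer: NA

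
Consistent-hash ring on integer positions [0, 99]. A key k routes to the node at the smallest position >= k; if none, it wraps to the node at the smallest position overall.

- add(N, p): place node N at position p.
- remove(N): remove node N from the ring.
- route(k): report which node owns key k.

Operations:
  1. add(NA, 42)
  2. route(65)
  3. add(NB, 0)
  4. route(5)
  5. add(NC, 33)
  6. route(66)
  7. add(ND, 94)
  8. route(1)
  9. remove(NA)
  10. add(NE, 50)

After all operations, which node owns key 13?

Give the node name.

Answer: NC

Derivation:
Op 1: add NA@42 -> ring=[42:NA]
Op 2: route key 65: none >= 65, wrap to smallest pos 42 -> NA
Op 3: add NB@0 -> ring=[0:NB,42:NA]
Op 4: route key 5: smallest pos >= 5 is 42 -> NA
Op 5: add NC@33 -> ring=[0:NB,33:NC,42:NA]
Op 6: route key 66: none >= 66, wrap to smallest pos 0 -> NB
Op 7: add ND@94 -> ring=[0:NB,33:NC,42:NA,94:ND]
Op 8: route key 1: smallest pos >= 1 is 33 -> NC
Op 9: remove NA -> ring=[0:NB,33:NC,94:ND]
Op 10: add NE@50 -> ring=[0:NB,33:NC,50:NE,94:ND]
Final route key 13: smallest pos >= 13 is 33 -> NC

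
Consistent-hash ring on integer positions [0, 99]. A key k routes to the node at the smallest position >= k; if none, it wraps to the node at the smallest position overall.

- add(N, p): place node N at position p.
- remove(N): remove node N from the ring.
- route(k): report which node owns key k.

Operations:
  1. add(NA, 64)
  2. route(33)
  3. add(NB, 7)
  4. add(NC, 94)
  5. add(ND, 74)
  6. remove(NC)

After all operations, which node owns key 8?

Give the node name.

Answer: NA

Derivation:
Op 1: add NA@64 -> ring=[64:NA]
Op 2: route key 33: smallest pos >= 33 is 64 -> NA
Op 3: add NB@7 -> ring=[7:NB,64:NA]
Op 4: add NC@94 -> ring=[7:NB,64:NA,94:NC]
Op 5: add ND@74 -> ring=[7:NB,64:NA,74:ND,94:NC]
Op 6: remove NC -> ring=[7:NB,64:NA,74:ND]
Final route key 8: smallest pos >= 8 is 64 -> NA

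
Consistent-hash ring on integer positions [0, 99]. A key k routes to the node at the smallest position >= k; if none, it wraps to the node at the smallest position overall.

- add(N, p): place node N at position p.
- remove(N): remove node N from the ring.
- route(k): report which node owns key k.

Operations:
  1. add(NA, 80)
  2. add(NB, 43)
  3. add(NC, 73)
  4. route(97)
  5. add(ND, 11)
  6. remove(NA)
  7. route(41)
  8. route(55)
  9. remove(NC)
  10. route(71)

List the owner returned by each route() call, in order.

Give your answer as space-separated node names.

Op 1: add NA@80 -> ring=[80:NA]
Op 2: add NB@43 -> ring=[43:NB,80:NA]
Op 3: add NC@73 -> ring=[43:NB,73:NC,80:NA]
Op 4: route key 97: none >= 97, wrap to smallest pos 43 -> NB
Op 5: add ND@11 -> ring=[11:ND,43:NB,73:NC,80:NA]
Op 6: remove NA -> ring=[11:ND,43:NB,73:NC]
Op 7: route key 41: smallest pos >= 41 is 43 -> NB
Op 8: route key 55: smallest pos >= 55 is 73 -> NC
Op 9: remove NC -> ring=[11:ND,43:NB]
Op 10: route key 71: none >= 71, wrap to smallest pos 11 -> ND

Answer: NB NB NC ND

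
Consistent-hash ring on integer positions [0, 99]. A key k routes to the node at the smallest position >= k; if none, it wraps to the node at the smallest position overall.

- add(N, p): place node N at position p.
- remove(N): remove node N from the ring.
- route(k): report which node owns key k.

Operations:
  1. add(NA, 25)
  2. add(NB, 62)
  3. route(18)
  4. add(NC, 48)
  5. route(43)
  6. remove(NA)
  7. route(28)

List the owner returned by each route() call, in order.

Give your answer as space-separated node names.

Answer: NA NC NC

Derivation:
Op 1: add NA@25 -> ring=[25:NA]
Op 2: add NB@62 -> ring=[25:NA,62:NB]
Op 3: route key 18: smallest pos >= 18 is 25 -> NA
Op 4: add NC@48 -> ring=[25:NA,48:NC,62:NB]
Op 5: route key 43: smallest pos >= 43 is 48 -> NC
Op 6: remove NA -> ring=[48:NC,62:NB]
Op 7: route key 28: smallest pos >= 28 is 48 -> NC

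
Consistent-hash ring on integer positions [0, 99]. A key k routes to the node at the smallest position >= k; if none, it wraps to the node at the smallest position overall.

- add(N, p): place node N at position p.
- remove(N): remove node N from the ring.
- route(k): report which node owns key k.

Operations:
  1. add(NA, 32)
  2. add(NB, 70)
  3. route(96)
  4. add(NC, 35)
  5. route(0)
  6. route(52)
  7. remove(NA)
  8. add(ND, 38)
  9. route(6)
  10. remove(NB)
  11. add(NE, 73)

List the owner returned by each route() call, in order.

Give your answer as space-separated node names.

Answer: NA NA NB NC

Derivation:
Op 1: add NA@32 -> ring=[32:NA]
Op 2: add NB@70 -> ring=[32:NA,70:NB]
Op 3: route key 96: none >= 96, wrap to smallest pos 32 -> NA
Op 4: add NC@35 -> ring=[32:NA,35:NC,70:NB]
Op 5: route key 0: smallest pos >= 0 is 32 -> NA
Op 6: route key 52: smallest pos >= 52 is 70 -> NB
Op 7: remove NA -> ring=[35:NC,70:NB]
Op 8: add ND@38 -> ring=[35:NC,38:ND,70:NB]
Op 9: route key 6: smallest pos >= 6 is 35 -> NC
Op 10: remove NB -> ring=[35:NC,38:ND]
Op 11: add NE@73 -> ring=[35:NC,38:ND,73:NE]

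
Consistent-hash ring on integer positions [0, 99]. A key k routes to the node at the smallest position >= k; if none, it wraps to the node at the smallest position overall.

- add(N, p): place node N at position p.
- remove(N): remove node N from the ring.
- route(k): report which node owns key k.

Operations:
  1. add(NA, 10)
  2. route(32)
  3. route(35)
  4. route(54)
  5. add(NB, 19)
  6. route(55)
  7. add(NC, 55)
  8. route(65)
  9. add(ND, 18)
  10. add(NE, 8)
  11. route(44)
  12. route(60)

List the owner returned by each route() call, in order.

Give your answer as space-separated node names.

Op 1: add NA@10 -> ring=[10:NA]
Op 2: route key 32: none >= 32, wrap to smallest pos 10 -> NA
Op 3: route key 35: none >= 35, wrap to smallest pos 10 -> NA
Op 4: route key 54: none >= 54, wrap to smallest pos 10 -> NA
Op 5: add NB@19 -> ring=[10:NA,19:NB]
Op 6: route key 55: none >= 55, wrap to smallest pos 10 -> NA
Op 7: add NC@55 -> ring=[10:NA,19:NB,55:NC]
Op 8: route key 65: none >= 65, wrap to smallest pos 10 -> NA
Op 9: add ND@18 -> ring=[10:NA,18:ND,19:NB,55:NC]
Op 10: add NE@8 -> ring=[8:NE,10:NA,18:ND,19:NB,55:NC]
Op 11: route key 44: smallest pos >= 44 is 55 -> NC
Op 12: route key 60: none >= 60, wrap to smallest pos 8 -> NE

Answer: NA NA NA NA NA NC NE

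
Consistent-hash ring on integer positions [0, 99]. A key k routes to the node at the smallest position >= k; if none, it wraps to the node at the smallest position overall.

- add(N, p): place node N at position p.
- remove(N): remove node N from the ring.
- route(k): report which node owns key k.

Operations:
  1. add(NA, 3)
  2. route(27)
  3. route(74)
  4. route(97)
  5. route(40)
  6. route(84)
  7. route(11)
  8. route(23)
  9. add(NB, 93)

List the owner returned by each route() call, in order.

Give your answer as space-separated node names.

Op 1: add NA@3 -> ring=[3:NA]
Op 2: route key 27: none >= 27, wrap to smallest pos 3 -> NA
Op 3: route key 74: none >= 74, wrap to smallest pos 3 -> NA
Op 4: route key 97: none >= 97, wrap to smallest pos 3 -> NA
Op 5: route key 40: none >= 40, wrap to smallest pos 3 -> NA
Op 6: route key 84: none >= 84, wrap to smallest pos 3 -> NA
Op 7: route key 11: none >= 11, wrap to smallest pos 3 -> NA
Op 8: route key 23: none >= 23, wrap to smallest pos 3 -> NA
Op 9: add NB@93 -> ring=[3:NA,93:NB]

Answer: NA NA NA NA NA NA NA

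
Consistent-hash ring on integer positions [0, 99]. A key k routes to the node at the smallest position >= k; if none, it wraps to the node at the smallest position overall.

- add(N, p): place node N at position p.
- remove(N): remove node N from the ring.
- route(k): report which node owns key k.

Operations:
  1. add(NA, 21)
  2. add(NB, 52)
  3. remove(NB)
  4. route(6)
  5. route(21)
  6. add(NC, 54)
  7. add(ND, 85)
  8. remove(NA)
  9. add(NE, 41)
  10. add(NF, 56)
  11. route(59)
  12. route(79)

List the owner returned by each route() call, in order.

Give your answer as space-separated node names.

Op 1: add NA@21 -> ring=[21:NA]
Op 2: add NB@52 -> ring=[21:NA,52:NB]
Op 3: remove NB -> ring=[21:NA]
Op 4: route key 6: smallest pos >= 6 is 21 -> NA
Op 5: route key 21: smallest pos >= 21 is 21 -> NA
Op 6: add NC@54 -> ring=[21:NA,54:NC]
Op 7: add ND@85 -> ring=[21:NA,54:NC,85:ND]
Op 8: remove NA -> ring=[54:NC,85:ND]
Op 9: add NE@41 -> ring=[41:NE,54:NC,85:ND]
Op 10: add NF@56 -> ring=[41:NE,54:NC,56:NF,85:ND]
Op 11: route key 59: smallest pos >= 59 is 85 -> ND
Op 12: route key 79: smallest pos >= 79 is 85 -> ND

Answer: NA NA ND ND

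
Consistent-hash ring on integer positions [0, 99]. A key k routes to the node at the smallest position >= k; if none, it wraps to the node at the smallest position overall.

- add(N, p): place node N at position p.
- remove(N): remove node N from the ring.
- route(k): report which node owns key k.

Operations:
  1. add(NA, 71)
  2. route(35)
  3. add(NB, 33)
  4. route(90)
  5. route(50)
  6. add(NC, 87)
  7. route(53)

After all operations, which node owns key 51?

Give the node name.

Op 1: add NA@71 -> ring=[71:NA]
Op 2: route key 35: smallest pos >= 35 is 71 -> NA
Op 3: add NB@33 -> ring=[33:NB,71:NA]
Op 4: route key 90: none >= 90, wrap to smallest pos 33 -> NB
Op 5: route key 50: smallest pos >= 50 is 71 -> NA
Op 6: add NC@87 -> ring=[33:NB,71:NA,87:NC]
Op 7: route key 53: smallest pos >= 53 is 71 -> NA
Final route key 51: smallest pos >= 51 is 71 -> NA

Answer: NA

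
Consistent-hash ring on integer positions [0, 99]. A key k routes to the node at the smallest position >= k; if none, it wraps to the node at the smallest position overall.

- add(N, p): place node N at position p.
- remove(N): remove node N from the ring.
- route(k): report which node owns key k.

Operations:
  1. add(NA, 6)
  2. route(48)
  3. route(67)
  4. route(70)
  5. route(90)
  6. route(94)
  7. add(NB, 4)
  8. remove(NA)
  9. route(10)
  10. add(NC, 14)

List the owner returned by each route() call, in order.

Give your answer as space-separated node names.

Answer: NA NA NA NA NA NB

Derivation:
Op 1: add NA@6 -> ring=[6:NA]
Op 2: route key 48: none >= 48, wrap to smallest pos 6 -> NA
Op 3: route key 67: none >= 67, wrap to smallest pos 6 -> NA
Op 4: route key 70: none >= 70, wrap to smallest pos 6 -> NA
Op 5: route key 90: none >= 90, wrap to smallest pos 6 -> NA
Op 6: route key 94: none >= 94, wrap to smallest pos 6 -> NA
Op 7: add NB@4 -> ring=[4:NB,6:NA]
Op 8: remove NA -> ring=[4:NB]
Op 9: route key 10: none >= 10, wrap to smallest pos 4 -> NB
Op 10: add NC@14 -> ring=[4:NB,14:NC]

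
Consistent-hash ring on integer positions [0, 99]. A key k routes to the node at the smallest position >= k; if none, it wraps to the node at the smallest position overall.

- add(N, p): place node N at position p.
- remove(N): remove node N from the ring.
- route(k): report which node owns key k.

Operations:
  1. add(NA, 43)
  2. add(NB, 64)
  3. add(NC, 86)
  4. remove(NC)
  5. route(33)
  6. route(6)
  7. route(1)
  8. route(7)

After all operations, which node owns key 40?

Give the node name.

Answer: NA

Derivation:
Op 1: add NA@43 -> ring=[43:NA]
Op 2: add NB@64 -> ring=[43:NA,64:NB]
Op 3: add NC@86 -> ring=[43:NA,64:NB,86:NC]
Op 4: remove NC -> ring=[43:NA,64:NB]
Op 5: route key 33: smallest pos >= 33 is 43 -> NA
Op 6: route key 6: smallest pos >= 6 is 43 -> NA
Op 7: route key 1: smallest pos >= 1 is 43 -> NA
Op 8: route key 7: smallest pos >= 7 is 43 -> NA
Final route key 40: smallest pos >= 40 is 43 -> NA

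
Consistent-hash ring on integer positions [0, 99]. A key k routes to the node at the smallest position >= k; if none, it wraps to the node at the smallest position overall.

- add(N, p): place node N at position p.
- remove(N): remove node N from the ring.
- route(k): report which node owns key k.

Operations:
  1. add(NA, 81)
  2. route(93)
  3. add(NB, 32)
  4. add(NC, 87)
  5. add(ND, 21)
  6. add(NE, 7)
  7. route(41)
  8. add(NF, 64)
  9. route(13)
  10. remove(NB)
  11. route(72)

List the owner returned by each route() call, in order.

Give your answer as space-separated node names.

Answer: NA NA ND NA

Derivation:
Op 1: add NA@81 -> ring=[81:NA]
Op 2: route key 93: none >= 93, wrap to smallest pos 81 -> NA
Op 3: add NB@32 -> ring=[32:NB,81:NA]
Op 4: add NC@87 -> ring=[32:NB,81:NA,87:NC]
Op 5: add ND@21 -> ring=[21:ND,32:NB,81:NA,87:NC]
Op 6: add NE@7 -> ring=[7:NE,21:ND,32:NB,81:NA,87:NC]
Op 7: route key 41: smallest pos >= 41 is 81 -> NA
Op 8: add NF@64 -> ring=[7:NE,21:ND,32:NB,64:NF,81:NA,87:NC]
Op 9: route key 13: smallest pos >= 13 is 21 -> ND
Op 10: remove NB -> ring=[7:NE,21:ND,64:NF,81:NA,87:NC]
Op 11: route key 72: smallest pos >= 72 is 81 -> NA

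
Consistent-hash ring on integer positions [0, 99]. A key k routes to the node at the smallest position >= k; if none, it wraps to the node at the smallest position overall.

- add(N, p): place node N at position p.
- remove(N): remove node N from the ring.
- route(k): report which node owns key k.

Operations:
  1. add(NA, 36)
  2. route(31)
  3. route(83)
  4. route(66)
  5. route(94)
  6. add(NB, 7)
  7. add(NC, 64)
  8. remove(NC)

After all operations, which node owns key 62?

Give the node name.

Op 1: add NA@36 -> ring=[36:NA]
Op 2: route key 31: smallest pos >= 31 is 36 -> NA
Op 3: route key 83: none >= 83, wrap to smallest pos 36 -> NA
Op 4: route key 66: none >= 66, wrap to smallest pos 36 -> NA
Op 5: route key 94: none >= 94, wrap to smallest pos 36 -> NA
Op 6: add NB@7 -> ring=[7:NB,36:NA]
Op 7: add NC@64 -> ring=[7:NB,36:NA,64:NC]
Op 8: remove NC -> ring=[7:NB,36:NA]
Final route key 62: none >= 62, wrap to smallest pos 7 -> NB

Answer: NB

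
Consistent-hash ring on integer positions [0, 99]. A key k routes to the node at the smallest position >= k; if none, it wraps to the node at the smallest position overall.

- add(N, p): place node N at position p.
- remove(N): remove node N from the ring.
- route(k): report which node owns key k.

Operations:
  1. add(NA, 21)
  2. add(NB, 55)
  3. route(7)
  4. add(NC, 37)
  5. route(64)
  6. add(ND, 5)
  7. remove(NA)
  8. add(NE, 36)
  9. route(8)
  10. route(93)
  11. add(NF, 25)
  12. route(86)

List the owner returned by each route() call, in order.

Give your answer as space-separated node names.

Op 1: add NA@21 -> ring=[21:NA]
Op 2: add NB@55 -> ring=[21:NA,55:NB]
Op 3: route key 7: smallest pos >= 7 is 21 -> NA
Op 4: add NC@37 -> ring=[21:NA,37:NC,55:NB]
Op 5: route key 64: none >= 64, wrap to smallest pos 21 -> NA
Op 6: add ND@5 -> ring=[5:ND,21:NA,37:NC,55:NB]
Op 7: remove NA -> ring=[5:ND,37:NC,55:NB]
Op 8: add NE@36 -> ring=[5:ND,36:NE,37:NC,55:NB]
Op 9: route key 8: smallest pos >= 8 is 36 -> NE
Op 10: route key 93: none >= 93, wrap to smallest pos 5 -> ND
Op 11: add NF@25 -> ring=[5:ND,25:NF,36:NE,37:NC,55:NB]
Op 12: route key 86: none >= 86, wrap to smallest pos 5 -> ND

Answer: NA NA NE ND ND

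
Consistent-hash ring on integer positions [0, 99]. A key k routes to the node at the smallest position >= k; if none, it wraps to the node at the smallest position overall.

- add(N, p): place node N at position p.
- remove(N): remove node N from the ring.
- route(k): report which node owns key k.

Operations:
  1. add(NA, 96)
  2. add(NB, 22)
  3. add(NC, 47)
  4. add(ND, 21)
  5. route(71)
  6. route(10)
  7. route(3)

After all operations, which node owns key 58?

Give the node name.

Answer: NA

Derivation:
Op 1: add NA@96 -> ring=[96:NA]
Op 2: add NB@22 -> ring=[22:NB,96:NA]
Op 3: add NC@47 -> ring=[22:NB,47:NC,96:NA]
Op 4: add ND@21 -> ring=[21:ND,22:NB,47:NC,96:NA]
Op 5: route key 71: smallest pos >= 71 is 96 -> NA
Op 6: route key 10: smallest pos >= 10 is 21 -> ND
Op 7: route key 3: smallest pos >= 3 is 21 -> ND
Final route key 58: smallest pos >= 58 is 96 -> NA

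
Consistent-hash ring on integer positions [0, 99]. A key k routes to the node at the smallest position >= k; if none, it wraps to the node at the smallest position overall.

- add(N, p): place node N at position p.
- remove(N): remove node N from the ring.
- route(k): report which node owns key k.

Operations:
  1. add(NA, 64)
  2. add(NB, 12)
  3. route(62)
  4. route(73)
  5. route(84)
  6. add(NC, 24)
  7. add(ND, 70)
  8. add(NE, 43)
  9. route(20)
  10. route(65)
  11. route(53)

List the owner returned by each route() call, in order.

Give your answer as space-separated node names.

Op 1: add NA@64 -> ring=[64:NA]
Op 2: add NB@12 -> ring=[12:NB,64:NA]
Op 3: route key 62: smallest pos >= 62 is 64 -> NA
Op 4: route key 73: none >= 73, wrap to smallest pos 12 -> NB
Op 5: route key 84: none >= 84, wrap to smallest pos 12 -> NB
Op 6: add NC@24 -> ring=[12:NB,24:NC,64:NA]
Op 7: add ND@70 -> ring=[12:NB,24:NC,64:NA,70:ND]
Op 8: add NE@43 -> ring=[12:NB,24:NC,43:NE,64:NA,70:ND]
Op 9: route key 20: smallest pos >= 20 is 24 -> NC
Op 10: route key 65: smallest pos >= 65 is 70 -> ND
Op 11: route key 53: smallest pos >= 53 is 64 -> NA

Answer: NA NB NB NC ND NA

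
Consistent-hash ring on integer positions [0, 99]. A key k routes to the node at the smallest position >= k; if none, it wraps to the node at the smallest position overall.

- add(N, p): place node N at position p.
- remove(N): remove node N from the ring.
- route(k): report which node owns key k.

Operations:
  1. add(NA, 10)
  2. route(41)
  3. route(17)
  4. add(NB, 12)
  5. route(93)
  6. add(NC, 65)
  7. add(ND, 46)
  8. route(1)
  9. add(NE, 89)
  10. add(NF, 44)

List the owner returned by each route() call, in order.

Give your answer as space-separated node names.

Op 1: add NA@10 -> ring=[10:NA]
Op 2: route key 41: none >= 41, wrap to smallest pos 10 -> NA
Op 3: route key 17: none >= 17, wrap to smallest pos 10 -> NA
Op 4: add NB@12 -> ring=[10:NA,12:NB]
Op 5: route key 93: none >= 93, wrap to smallest pos 10 -> NA
Op 6: add NC@65 -> ring=[10:NA,12:NB,65:NC]
Op 7: add ND@46 -> ring=[10:NA,12:NB,46:ND,65:NC]
Op 8: route key 1: smallest pos >= 1 is 10 -> NA
Op 9: add NE@89 -> ring=[10:NA,12:NB,46:ND,65:NC,89:NE]
Op 10: add NF@44 -> ring=[10:NA,12:NB,44:NF,46:ND,65:NC,89:NE]

Answer: NA NA NA NA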